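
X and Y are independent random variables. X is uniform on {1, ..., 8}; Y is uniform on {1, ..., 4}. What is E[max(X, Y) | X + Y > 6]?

37/6

P(X + Y > 6) = 9/16.
Summing max(X,Y)·P(x,y) over outcomes with X + Y > 6 gives 111/32.
E[max(X, Y) | X + Y > 6] = (111/32) / (9/16) = 37/6.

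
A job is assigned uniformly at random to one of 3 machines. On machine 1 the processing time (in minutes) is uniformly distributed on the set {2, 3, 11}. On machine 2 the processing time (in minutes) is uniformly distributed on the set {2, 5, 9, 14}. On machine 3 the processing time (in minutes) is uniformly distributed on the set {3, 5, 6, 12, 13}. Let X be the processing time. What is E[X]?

619/90

E[X | machine 1] = (2+3+11)/3 = 16/3.
E[X | machine 2] = (2+5+9+14)/4 = 15/2.
E[X | machine 3] = (3+5+6+12+13)/5 = 39/5.
E[X] = (1/3)·(16/3) + (1/3)·(15/2) + (1/3)·(39/5) = 619/90.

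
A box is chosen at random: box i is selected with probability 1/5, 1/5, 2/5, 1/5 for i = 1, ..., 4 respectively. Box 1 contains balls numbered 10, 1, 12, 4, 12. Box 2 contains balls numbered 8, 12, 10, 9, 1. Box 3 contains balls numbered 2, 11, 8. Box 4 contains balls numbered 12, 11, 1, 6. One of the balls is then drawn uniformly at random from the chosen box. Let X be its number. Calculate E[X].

373/50

E[X | box 1] = (10+1+12+4+12)/5 = 39/5.
E[X | box 2] = (8+12+10+9+1)/5 = 8.
E[X | box 3] = (2+11+8)/3 = 7.
E[X | box 4] = (12+11+1+6)/4 = 15/2.
E[X] = (1/5)·(39/5) + (1/5)·(8) + (2/5)·(7) + (1/5)·(15/2) = 373/50.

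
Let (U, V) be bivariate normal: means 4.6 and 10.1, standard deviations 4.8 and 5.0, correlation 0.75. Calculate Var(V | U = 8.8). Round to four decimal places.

10.9375

The conditional variance in a bivariate normal is σ_V²(1 − ρ²), independent of x.
Var(V | U=8.8) = (5.0)²·(1 − (0.75)²) = 25·0.4375 = 10.9375.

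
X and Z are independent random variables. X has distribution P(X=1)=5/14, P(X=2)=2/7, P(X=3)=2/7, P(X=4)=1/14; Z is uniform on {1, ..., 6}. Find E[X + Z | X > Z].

P(X > Z) = 5/28.
Summing (X+Z)·P(x,y) over outcomes with X > Z gives 11/14.
E[X + Z | X > Z] = (11/14) / (5/28) = 22/5.

22/5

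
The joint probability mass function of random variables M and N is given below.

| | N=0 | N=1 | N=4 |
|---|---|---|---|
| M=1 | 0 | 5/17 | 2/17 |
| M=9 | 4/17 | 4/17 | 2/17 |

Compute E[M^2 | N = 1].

P(N = 1) = 9/17.
Σ M^2·P over the event = 1·(5/17) + 81·(4/17) = 329/17.
E[M^2 | N = 1] = (329/17) / (9/17) = 329/9.

329/9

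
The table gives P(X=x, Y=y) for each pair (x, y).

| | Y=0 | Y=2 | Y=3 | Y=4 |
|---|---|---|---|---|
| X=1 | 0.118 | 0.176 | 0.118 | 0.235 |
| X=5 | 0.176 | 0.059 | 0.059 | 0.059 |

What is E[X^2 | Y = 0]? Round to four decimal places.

15.3673

P(Y = 0) = 0.294.
Σ X^2·P over the event = 1·(0.118) + 25·(0.176) = 4.518.
E[X^2 | Y = 0] = (4.518) / (0.294) = 15.3673.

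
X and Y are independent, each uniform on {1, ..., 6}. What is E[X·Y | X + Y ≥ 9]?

Outcomes with X + Y ≥ 9: (3,6), (4,5), (4,6), (5,4), (5,5), (5,6), (6,3), (6,4), (6,5), (6,6), each with probability 1/36.
E[X·Y | X + Y ≥ 9] = (18 + 20 + 24 + 20 + 25 + 30 + 18 + 24 + 30 + 36) / 10 = 49/2.

49/2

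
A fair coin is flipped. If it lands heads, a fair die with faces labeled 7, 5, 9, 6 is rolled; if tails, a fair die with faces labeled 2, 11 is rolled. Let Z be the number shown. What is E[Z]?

53/8

E[Z | heads] = (7+5+9+6)/4 = 27/4.
E[Z | tails] = (2+11)/2 = 13/2.
By the law of total expectation,
E[Z] = (1/2)·(27/4) + (1/2)·(13/2) = 53/8.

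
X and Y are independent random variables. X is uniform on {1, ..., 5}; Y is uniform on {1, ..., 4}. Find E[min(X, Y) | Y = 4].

14/5

Outcomes with Y = 4: (1,4), (2,4), (3,4), (4,4), (5,4), each with probability 1/20.
E[min(X, Y) | Y = 4] = (1 + 2 + 3 + 4 + 4) / 5 = 14/5.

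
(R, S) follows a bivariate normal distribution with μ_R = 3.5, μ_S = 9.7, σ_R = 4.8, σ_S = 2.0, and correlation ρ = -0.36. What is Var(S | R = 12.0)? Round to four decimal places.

3.4816

For a bivariate normal, Var(S | R=x) = σ_S²(1 − ρ²).
Var(S | R=12.0) = (2.0)²·(1 − (-0.36)²) = 4·0.8704 = 3.4816.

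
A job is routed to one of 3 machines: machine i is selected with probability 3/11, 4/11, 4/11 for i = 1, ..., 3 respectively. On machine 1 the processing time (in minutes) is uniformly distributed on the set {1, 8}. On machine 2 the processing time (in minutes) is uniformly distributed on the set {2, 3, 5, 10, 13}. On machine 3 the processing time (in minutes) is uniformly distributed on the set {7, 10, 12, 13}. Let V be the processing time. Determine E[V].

819/110

E[V | machine 1] = (1+8)/2 = 9/2.
E[V | machine 2] = (2+3+5+10+13)/5 = 33/5.
E[V | machine 3] = (7+10+12+13)/4 = 21/2.
E[V] = (3/11)·(9/2) + (4/11)·(33/5) + (4/11)·(21/2) = 819/110.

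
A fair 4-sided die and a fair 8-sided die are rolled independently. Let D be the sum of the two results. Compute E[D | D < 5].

P(D < 5) = 3/16.
Σ over the event: 2·1/32 + 3·1/16 + 4·3/32 = 5/8.
E[D | D < 5] = (5/8) / (3/16) = 10/3.

10/3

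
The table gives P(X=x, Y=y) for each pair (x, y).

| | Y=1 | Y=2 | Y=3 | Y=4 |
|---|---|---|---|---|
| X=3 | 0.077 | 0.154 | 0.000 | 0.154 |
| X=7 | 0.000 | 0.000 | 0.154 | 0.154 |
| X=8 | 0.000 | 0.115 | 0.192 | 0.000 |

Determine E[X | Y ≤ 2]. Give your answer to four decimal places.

P(Y ≤ 2) = 0.346.
Σ X·P over the event = 3·(0.077) + 3·(0.154) + 8·(0.115) = 1.613.
E[X | Y ≤ 2] = (1.613) / (0.346) = 4.6618.

4.6618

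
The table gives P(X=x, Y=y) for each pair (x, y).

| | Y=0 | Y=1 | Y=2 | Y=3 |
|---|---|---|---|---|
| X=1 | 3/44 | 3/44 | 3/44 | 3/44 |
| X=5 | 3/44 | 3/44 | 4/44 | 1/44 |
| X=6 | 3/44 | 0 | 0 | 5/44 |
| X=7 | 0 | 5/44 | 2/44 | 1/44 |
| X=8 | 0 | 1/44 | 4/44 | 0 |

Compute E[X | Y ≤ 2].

P(Y ≤ 2) = 17/22.
Summing X·P(X=x,Y=y) over the conditioning event gives 83/22.
E[X | Y ≤ 2] = (83/22) / (17/22) = 83/17.

83/17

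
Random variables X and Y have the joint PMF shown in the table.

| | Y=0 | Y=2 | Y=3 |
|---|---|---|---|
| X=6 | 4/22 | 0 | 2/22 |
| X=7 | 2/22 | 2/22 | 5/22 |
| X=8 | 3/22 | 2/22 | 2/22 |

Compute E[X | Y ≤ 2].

P(Y ≤ 2) = 13/22.
Summing X·P(X=x,Y=y) over the conditioning event gives 46/11.
E[X | Y ≤ 2] = (46/11) / (13/22) = 92/13.

92/13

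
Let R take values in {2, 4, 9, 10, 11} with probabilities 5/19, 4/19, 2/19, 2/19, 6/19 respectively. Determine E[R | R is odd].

21/2

P(R is odd) = 8/19.
Σ over the event: 9·2/19 + 11·6/19 = 84/19.
E[R | R is odd] = (84/19) / (8/19) = 21/2.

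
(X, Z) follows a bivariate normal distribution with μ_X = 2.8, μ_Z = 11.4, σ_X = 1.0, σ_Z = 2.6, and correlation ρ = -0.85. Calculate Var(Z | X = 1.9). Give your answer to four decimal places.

1.8759

Var(Z | X=x) = (1 − ρ²)·σ_Z².
Var(Z | X=1.9) = (2.6)²·(1 − (-0.85)²) = 6.76·0.2775 = 1.8759.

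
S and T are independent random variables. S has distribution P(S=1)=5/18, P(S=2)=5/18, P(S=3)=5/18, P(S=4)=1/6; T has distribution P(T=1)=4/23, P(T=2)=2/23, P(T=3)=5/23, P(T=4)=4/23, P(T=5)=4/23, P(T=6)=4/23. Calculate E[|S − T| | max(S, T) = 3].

25/21

P(max(S, T) = 3) = 35/138.
Summing |S−T|·P(x,y) over outcomes with max(S, T) = 3 gives 125/414.
E[|S − T| | max(S, T) = 3] = (125/414) / (35/138) = 25/21.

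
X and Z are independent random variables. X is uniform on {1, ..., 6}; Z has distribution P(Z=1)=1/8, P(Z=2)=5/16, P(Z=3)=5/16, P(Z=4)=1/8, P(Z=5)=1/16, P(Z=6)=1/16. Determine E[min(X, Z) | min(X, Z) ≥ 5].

P(min(X, Z) ≥ 5) = 1/24.
Summing min(X,Z)·P(x,y) over outcomes with min(X, Z) ≥ 5 gives 7/32.
E[min(X, Z) | min(X, Z) ≥ 5] = (7/32) / (1/24) = 21/4.

21/4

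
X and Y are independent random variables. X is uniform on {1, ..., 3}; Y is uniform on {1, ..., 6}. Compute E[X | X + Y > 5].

20/9

Outcomes with X + Y > 5: (1,5), (1,6), (2,4), (2,5), (2,6), (3,3), (3,4), (3,5), (3,6), each with probability 1/18.
E[X | X + Y > 5] = (1 + 1 + 2 + 2 + 2 + 3 + 3 + 3 + 3) / 9 = 20/9.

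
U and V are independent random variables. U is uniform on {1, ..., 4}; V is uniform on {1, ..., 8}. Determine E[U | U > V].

10/3

Outcomes with U > V: (2,1), (3,1), (3,2), (4,1), (4,2), (4,3), each with probability 1/32.
E[U | U > V] = (2 + 3 + 3 + 4 + 4 + 4) / 6 = 10/3.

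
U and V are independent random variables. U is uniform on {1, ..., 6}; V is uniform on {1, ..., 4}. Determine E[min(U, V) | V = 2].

11/6

Outcomes with V = 2: (1,2), (2,2), (3,2), (4,2), (5,2), (6,2), each with probability 1/24.
E[min(U, V) | V = 2] = (1 + 2 + 2 + 2 + 2 + 2) / 6 = 11/6.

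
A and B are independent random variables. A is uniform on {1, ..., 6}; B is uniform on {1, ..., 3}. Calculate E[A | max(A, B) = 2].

5/3

Outcomes with max(A, B) = 2: (1,2), (2,1), (2,2), each with probability 1/18.
E[A | max(A, B) = 2] = (1 + 2 + 2) / 3 = 5/3.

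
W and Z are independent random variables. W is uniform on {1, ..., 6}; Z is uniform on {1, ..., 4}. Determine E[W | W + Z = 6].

7/2

Outcomes with W + Z = 6: (2,4), (3,3), (4,2), (5,1), each with probability 1/24.
E[W | W + Z = 6] = (2 + 3 + 4 + 5) / 4 = 7/2.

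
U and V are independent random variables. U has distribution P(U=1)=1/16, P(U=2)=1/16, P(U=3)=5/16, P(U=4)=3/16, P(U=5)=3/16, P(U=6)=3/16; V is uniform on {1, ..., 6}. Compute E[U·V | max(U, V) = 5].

15

P(max(U, V) = 5) = 25/96.
Summing UV·P(x,y) over outcomes with max(U, V) = 5 gives 125/32.
E[U·V | max(U, V) = 5] = (125/32) / (25/96) = 15.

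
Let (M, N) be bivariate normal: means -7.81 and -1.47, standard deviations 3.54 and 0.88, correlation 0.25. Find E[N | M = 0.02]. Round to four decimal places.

E[N | M=x] = μ_N + ρ(σ_N/σ_M)(x − μ_M) for jointly normal variables.
E[N | M=0.02] = -1.47 + (0.25)·(0.88/3.54)·(0.02 − (-7.81)) = -1.47 + (0.062147)·(7.83) = -0.9834.

-0.9834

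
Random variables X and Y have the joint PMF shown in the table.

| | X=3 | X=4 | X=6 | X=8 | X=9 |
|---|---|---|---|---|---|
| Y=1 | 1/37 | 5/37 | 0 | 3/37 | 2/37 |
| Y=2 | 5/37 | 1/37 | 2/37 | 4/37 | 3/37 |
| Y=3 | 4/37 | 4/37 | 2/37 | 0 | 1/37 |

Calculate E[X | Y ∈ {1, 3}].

57/11

P(Y ∈ {1, 3}) = 22/37.
Σ X·P over the event = 3·(1/37) + 3·(4/37) + 4·(5/37) + 4·(4/37) + 6·(2/37) + 8·(3/37) + 9·(2/37) + 9·(1/37) = 114/37.
E[X | Y ∈ {1, 3}] = (114/37) / (22/37) = 57/11.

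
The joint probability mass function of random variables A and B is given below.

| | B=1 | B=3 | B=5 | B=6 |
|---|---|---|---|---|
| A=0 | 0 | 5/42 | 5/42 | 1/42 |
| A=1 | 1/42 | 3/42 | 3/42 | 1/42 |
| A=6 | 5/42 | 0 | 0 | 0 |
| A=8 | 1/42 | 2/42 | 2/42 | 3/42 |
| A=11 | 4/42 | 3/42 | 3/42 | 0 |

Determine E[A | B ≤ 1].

83/11

P(B ≤ 1) = 11/42.
Summing A·P(A=x,B=y) over the conditioning event gives 83/42.
E[A | B ≤ 1] = (83/42) / (11/42) = 83/11.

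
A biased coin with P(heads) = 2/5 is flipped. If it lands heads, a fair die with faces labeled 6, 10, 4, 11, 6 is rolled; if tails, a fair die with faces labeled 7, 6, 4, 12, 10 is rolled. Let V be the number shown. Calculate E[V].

E[V | heads] = (6+10+4+11+6)/5 = 37/5.
E[V | tails] = (7+6+4+12+10)/5 = 39/5.
By the law of total expectation,
E[V] = (2/5)·(37/5) + (3/5)·(39/5) = 191/25.

191/25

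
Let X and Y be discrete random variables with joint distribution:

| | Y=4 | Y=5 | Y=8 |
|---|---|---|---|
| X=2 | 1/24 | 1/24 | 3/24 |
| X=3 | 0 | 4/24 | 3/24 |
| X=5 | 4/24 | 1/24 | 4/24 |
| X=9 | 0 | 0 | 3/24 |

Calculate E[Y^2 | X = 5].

P(X = 5) = 3/8.
Summing Y^2·P(X=x,Y=y) over the conditioning event gives 115/8.
E[Y^2 | X = 5] = (115/8) / (3/8) = 115/3.

115/3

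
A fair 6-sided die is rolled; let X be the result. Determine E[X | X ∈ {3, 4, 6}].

P(X ∈ {3, 4, 6}) = 1/2.
Σ over the event: 3·1/6 + 4·1/6 + 6·1/6 = 13/6.
E[X | X ∈ {3, 4, 6}] = (13/6) / (1/2) = 13/3.

13/3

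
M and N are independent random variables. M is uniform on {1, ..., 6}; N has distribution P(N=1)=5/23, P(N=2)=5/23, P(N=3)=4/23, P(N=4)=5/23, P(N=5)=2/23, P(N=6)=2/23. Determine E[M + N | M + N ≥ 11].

34/3

P(M + N ≥ 11) = 1/23.
Summing (M+N)·P(x,y) over outcomes with M + N ≥ 11 gives 34/69.
E[M + N | M + N ≥ 11] = (34/69) / (1/23) = 34/3.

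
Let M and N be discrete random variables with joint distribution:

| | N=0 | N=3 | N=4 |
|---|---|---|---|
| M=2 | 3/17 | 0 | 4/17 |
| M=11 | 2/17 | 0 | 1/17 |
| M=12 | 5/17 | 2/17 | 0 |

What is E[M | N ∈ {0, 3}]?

28/3

P(N ∈ {0, 3}) = 12/17.
Summing M·P(M=x,N=y) over the conditioning event gives 112/17.
E[M | N ∈ {0, 3}] = (112/17) / (12/17) = 28/3.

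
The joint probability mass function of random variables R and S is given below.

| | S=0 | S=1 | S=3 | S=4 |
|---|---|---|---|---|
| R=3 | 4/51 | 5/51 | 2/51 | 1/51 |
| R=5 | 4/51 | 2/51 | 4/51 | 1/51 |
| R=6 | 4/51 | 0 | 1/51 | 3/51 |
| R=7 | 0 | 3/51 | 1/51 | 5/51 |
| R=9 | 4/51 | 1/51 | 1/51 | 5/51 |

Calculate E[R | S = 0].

P(S = 0) = 16/51.
Σ R·P over the event = 3·(4/51) + 5·(4/51) + 6·(4/51) + 9·(4/51) = 92/51.
E[R | S = 0] = (92/51) / (16/51) = 23/4.

23/4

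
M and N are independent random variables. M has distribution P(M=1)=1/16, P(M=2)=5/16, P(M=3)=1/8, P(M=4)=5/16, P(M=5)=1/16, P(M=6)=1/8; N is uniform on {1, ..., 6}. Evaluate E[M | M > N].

81/19

P(M > N) = 19/48.
Summing M·P(x,y) over outcomes with M > N gives 27/16.
E[M | M > N] = (27/16) / (19/48) = 81/19.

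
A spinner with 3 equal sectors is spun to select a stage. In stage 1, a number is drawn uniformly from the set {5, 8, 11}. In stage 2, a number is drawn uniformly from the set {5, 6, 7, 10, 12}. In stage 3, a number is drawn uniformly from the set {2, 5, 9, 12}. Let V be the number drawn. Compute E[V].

E[V | stage 1] = (5+8+11)/3 = 8.
E[V | stage 2] = (5+6+7+10+12)/5 = 8.
E[V | stage 3] = (2+5+9+12)/4 = 7.
E[V] = (1/3)·(8) + (1/3)·(8) + (1/3)·(7) = 23/3.

23/3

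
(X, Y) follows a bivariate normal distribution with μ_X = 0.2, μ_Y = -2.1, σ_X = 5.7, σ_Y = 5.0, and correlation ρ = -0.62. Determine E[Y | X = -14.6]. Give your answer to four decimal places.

For a bivariate normal, E[Y | X=x] = μ_Y + ρ·(σ_Y/σ_X)·(x − μ_X).
E[Y | X=-14.6] = -2.1 + (-0.62)·(5.0/5.7)·(-14.6 − (0.2)) = -2.1 + (-0.54386)·(-14.8) = 5.9491.

5.9491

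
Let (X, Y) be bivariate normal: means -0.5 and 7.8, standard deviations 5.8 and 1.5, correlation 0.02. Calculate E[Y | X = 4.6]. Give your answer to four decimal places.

The regression of Y on X has slope ρ·σ_Y/σ_X and passes through (μ_X, μ_Y).
E[Y | X=4.6] = 7.8 + (0.02)·(1.5/5.8)·(4.6 − (-0.5)) = 7.8 + (0.0051724)·(5.1) = 7.8264.

7.8264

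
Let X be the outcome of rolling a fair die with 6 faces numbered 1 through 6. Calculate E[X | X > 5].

Given X > 5, X is equally likely to be any of {6}.
E[X | X > 5] = (6) / 1 = 6.

6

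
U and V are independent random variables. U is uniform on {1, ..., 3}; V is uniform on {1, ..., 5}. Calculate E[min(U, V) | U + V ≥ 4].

P(U + V ≥ 4) = 4/5.
Summing min(U,V)·P(x,y) over outcomes with U + V ≥ 4 gives 23/15.
E[min(U, V) | U + V ≥ 4] = (23/15) / (4/5) = 23/12.

23/12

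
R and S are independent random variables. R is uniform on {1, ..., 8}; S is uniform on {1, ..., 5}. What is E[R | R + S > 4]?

5

P(R + S > 4) = 17/20.
Summing R·P(x,y) over outcomes with R + S > 4 gives 17/4.
E[R | R + S > 4] = (17/4) / (17/20) = 5.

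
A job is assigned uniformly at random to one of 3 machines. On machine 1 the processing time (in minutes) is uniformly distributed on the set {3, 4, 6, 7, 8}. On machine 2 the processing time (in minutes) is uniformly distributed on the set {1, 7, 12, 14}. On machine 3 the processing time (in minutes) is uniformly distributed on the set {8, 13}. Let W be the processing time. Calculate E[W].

E[W | machine 1] = (3+4+6+7+8)/5 = 28/5.
E[W | machine 2] = (1+7+12+14)/4 = 17/2.
E[W | machine 3] = (8+13)/2 = 21/2.
E[W] = (1/3)·(28/5) + (1/3)·(17/2) + (1/3)·(21/2) = 41/5.

41/5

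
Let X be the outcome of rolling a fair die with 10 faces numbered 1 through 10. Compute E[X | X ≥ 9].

Given X ≥ 9, X is equally likely to be any of {9, 10}.
E[X | X ≥ 9] = (9 + 10) / 2 = 19/2.

19/2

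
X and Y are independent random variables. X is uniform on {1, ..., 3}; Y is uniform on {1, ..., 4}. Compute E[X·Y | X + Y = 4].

10/3

P(X + Y = 4) = 1/4.
Summing XY·P(x,y) over outcomes with X + Y = 4 gives 5/6.
E[X·Y | X + Y = 4] = (5/6) / (1/4) = 10/3.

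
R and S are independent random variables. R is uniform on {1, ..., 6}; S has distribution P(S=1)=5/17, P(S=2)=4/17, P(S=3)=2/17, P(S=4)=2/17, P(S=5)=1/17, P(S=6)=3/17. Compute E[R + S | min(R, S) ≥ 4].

61/6

P(min(R, S) ≥ 4) = 3/17.
Summing (R+S)·P(x,y) over outcomes with min(R, S) ≥ 4 gives 61/34.
E[R + S | min(R, S) ≥ 4] = (61/34) / (3/17) = 61/6.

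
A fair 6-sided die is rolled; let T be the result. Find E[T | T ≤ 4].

5/2

Given T ≤ 4, T is equally likely to be any of {1, 2, 3, 4}.
E[T | T ≤ 4] = (1 + 2 + 3 + 4) / 4 = 5/2.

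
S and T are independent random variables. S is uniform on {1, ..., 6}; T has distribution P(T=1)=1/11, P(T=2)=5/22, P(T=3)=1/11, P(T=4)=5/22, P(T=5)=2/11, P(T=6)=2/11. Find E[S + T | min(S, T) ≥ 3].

P(min(S, T) ≥ 3) = 5/11.
Summing (S+T)·P(x,y) over outcomes with min(S, T) ≥ 3 gives 25/6.
E[S + T | min(S, T) ≥ 3] = (25/6) / (5/11) = 55/6.

55/6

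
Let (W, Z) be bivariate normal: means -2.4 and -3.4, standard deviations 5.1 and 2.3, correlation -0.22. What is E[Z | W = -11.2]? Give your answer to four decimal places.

The regression of Z on W has slope ρ·σ_Z/σ_W and passes through (μ_W, μ_Z).
E[Z | W=-11.2] = -3.4 + (-0.22)·(2.3/5.1)·(-11.2 − (-2.4)) = -3.4 + (-0.099216)·(-8.8) = -2.5269.

-2.5269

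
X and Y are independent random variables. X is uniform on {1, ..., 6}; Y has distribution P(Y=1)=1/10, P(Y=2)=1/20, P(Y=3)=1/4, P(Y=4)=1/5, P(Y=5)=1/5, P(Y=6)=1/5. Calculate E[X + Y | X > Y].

316/41

P(X > Y) = 41/120.
Summing (X+Y)·P(x,y) over outcomes with X > Y gives 79/30.
E[X + Y | X > Y] = (79/30) / (41/120) = 316/41.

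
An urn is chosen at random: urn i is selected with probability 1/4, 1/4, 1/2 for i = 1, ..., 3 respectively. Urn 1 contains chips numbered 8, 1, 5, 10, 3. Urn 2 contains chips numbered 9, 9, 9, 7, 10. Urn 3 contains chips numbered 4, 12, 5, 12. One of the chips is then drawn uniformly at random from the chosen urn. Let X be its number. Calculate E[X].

307/40

E[X | urn 1] = (8+1+5+10+3)/5 = 27/5.
E[X | urn 2] = (9+9+9+7+10)/5 = 44/5.
E[X | urn 3] = (4+12+5+12)/4 = 33/4.
By the law of total expectation,
E[X] = (1/4)·(27/5) + (1/4)·(44/5) + (1/2)·(33/4) = 307/40.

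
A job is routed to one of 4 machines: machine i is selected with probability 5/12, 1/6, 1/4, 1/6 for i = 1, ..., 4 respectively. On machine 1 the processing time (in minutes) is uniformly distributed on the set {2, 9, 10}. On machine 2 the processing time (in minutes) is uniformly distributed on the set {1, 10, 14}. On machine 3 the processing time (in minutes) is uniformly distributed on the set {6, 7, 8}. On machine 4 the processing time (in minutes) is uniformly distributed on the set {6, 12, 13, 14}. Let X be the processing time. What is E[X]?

571/72

E[X | machine 1] = (2+9+10)/3 = 7.
E[X | machine 2] = (1+10+14)/3 = 25/3.
E[X | machine 3] = (6+7+8)/3 = 7.
E[X | machine 4] = (6+12+13+14)/4 = 45/4.
E[X] = (5/12)·(7) + (1/6)·(25/3) + (1/4)·(7) + (1/6)·(45/4) = 571/72.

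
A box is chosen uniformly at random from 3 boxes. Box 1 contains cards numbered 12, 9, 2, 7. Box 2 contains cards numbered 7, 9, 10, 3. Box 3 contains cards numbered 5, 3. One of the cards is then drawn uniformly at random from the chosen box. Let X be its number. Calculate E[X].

25/4

E[X | box 1] = (12+9+2+7)/4 = 15/2.
E[X | box 2] = (7+9+10+3)/4 = 29/4.
E[X | box 3] = (5+3)/2 = 4.
By the law of total expectation,
E[X] = (1/3)·(15/2) + (1/3)·(29/4) + (1/3)·(4) = 25/4.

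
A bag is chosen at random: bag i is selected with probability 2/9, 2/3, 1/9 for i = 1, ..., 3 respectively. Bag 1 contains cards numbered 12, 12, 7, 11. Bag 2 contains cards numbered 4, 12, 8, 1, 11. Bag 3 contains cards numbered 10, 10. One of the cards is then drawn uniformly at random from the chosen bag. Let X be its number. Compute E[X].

371/45

E[X | bag 1] = (12+12+7+11)/4 = 21/2.
E[X | bag 2] = (4+12+8+1+11)/5 = 36/5.
E[X | bag 3] = (10+10)/2 = 10.
By the law of total expectation,
E[X] = (2/9)·(21/2) + (2/3)·(36/5) + (1/9)·(10) = 371/45.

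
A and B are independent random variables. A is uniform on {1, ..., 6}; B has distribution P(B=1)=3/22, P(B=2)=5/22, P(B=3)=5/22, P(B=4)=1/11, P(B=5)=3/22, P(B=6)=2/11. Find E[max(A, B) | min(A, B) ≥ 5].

P(min(A, B) ≥ 5) = 7/66.
Summing max(A,B)·P(x,y) over outcomes with min(A, B) ≥ 5 gives 27/44.
E[max(A, B) | min(A, B) ≥ 5] = (27/44) / (7/66) = 81/14.

81/14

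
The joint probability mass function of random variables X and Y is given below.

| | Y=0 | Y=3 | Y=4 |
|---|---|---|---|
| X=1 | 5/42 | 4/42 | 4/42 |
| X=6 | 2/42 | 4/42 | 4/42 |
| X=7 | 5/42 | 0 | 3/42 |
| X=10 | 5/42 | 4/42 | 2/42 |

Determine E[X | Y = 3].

17/3

P(Y = 3) = 2/7.
Σ X·P over the event = 1·(4/42) + 6·(4/42) + 10·(4/42) = 34/21.
E[X | Y = 3] = (34/21) / (2/7) = 17/3.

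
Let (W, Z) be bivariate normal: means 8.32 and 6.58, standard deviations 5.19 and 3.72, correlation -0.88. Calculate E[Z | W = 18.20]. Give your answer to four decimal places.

For a bivariate normal, E[Z | W=x] = μ_Z + ρ·(σ_Z/σ_W)·(x − μ_W).
E[Z | W=18.20] = 6.58 + (-0.88)·(3.72/5.19)·(18.20 − (8.32)) = 6.58 + (-0.63075)·(9.88) = 0.3482.

0.3482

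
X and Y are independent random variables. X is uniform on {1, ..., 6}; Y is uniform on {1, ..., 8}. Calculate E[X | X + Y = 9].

7/2

Outcomes with X + Y = 9: (1,8), (2,7), (3,6), (4,5), (5,4), (6,3), each with probability 1/48.
E[X | X + Y = 9] = (1 + 2 + 3 + 4 + 5 + 6) / 6 = 7/2.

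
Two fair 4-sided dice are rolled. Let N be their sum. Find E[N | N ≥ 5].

P(N ≥ 5) = 5/8.
Σ over the event: 5·1/4 + 6·3/16 + 7·1/8 + 8·1/16 = 15/4.
E[N | N ≥ 5] = (15/4) / (5/8) = 6.

6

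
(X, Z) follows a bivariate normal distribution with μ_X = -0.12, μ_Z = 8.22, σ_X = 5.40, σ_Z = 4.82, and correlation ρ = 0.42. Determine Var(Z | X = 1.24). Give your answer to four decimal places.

Var(Z | X=x) = (1 − ρ²)·σ_Z².
Var(Z | X=1.24) = (4.82)²·(1 − (0.42)²) = 23.2324·0.8236 = 19.1342.

19.1342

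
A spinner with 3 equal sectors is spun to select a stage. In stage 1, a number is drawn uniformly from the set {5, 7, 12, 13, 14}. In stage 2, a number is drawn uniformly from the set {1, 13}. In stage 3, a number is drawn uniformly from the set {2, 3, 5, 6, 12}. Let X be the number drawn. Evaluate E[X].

E[X | stage 1] = (5+7+12+13+14)/5 = 51/5.
E[X | stage 2] = (1+13)/2 = 7.
E[X | stage 3] = (2+3+5+6+12)/5 = 28/5.
E[X] = (1/3)·(51/5) + (1/3)·(7) + (1/3)·(28/5) = 38/5.

38/5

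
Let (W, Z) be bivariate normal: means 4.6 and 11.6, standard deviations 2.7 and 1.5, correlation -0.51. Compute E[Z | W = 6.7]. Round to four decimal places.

11.0050

E[Z | W=x] = μ_Z + ρ(σ_Z/σ_W)(x − μ_W) for jointly normal variables.
E[Z | W=6.7] = 11.6 + (-0.51)·(1.5/2.7)·(6.7 − (4.6)) = 11.6 + (-0.28333)·(2.1) = 11.0050.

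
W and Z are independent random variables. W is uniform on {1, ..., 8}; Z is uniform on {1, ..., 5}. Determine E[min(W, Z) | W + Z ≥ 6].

29/10

P(W + Z ≥ 6) = 3/4.
Summing min(W,Z)·P(x,y) over outcomes with W + Z ≥ 6 gives 87/40.
E[min(W, Z) | W + Z ≥ 6] = (87/40) / (3/4) = 29/10.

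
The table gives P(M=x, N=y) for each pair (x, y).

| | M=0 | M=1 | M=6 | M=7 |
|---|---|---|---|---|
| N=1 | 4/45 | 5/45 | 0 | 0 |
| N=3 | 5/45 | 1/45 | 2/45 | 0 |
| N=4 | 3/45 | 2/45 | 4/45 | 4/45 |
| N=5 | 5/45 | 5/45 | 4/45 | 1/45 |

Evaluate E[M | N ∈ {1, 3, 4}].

P(N ∈ {1, 3, 4}) = 2/3.
Summing M·P(M=x,N=y) over the conditioning event gives 8/5.
E[M | N ∈ {1, 3, 4}] = (8/5) / (2/3) = 12/5.

12/5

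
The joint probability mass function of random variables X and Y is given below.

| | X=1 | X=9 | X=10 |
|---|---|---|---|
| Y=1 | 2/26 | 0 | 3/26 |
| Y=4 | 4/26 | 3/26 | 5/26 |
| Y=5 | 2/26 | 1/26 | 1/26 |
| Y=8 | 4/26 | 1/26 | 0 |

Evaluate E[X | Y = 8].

P(Y = 8) = 5/26.
Σ X·P over the event = 1·(4/26) + 9·(1/26) = 1/2.
E[X | Y = 8] = (1/2) / (5/26) = 13/5.

13/5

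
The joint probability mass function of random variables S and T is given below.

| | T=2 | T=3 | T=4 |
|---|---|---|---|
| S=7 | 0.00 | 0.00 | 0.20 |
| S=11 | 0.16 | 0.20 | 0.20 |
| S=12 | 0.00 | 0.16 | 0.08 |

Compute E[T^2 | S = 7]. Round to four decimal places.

16.0000

P(S = 7) = 0.20.
Σ T^2·P over the event = 16·(0.20) = 3.20.
E[T^2 | S = 7] = (3.20) / (0.20) = 16.0000.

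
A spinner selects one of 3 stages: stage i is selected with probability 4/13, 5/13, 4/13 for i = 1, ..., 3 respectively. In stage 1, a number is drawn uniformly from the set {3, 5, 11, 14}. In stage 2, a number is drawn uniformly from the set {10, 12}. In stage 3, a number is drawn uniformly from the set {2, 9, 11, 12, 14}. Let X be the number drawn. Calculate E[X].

632/65

E[X | stage 1] = (3+5+11+14)/4 = 33/4.
E[X | stage 2] = (10+12)/2 = 11.
E[X | stage 3] = (2+9+11+12+14)/5 = 48/5.
By the law of total expectation,
E[X] = (4/13)·(33/4) + (5/13)·(11) + (4/13)·(48/5) = 632/65.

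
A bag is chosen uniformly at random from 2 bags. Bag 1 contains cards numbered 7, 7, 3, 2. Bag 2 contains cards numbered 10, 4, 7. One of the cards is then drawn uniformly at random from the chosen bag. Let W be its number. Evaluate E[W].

E[W | bag 1] = (7+7+3+2)/4 = 19/4.
E[W | bag 2] = (10+4+7)/3 = 7.
E[W] = (1/2)·(19/4) + (1/2)·(7) = 47/8.

47/8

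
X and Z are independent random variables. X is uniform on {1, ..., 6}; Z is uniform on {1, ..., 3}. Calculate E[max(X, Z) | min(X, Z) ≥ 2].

Outcomes with min(X, Z) ≥ 2: (2,2), (2,3), (3,2), (3,3), (4,2), (4,3), (5,2), (5,3), (6,2), (6,3), each with probability 1/18.
E[max(X, Z) | min(X, Z) ≥ 2] = (2 + 3 + 3 + 3 + 4 + 4 + 5 + 5 + 6 + 6) / 10 = 41/10.

41/10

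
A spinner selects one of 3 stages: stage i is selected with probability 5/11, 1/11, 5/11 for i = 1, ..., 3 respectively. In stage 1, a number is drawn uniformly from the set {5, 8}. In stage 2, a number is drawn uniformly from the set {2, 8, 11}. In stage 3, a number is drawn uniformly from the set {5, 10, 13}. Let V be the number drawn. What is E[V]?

E[V | stage 1] = (5+8)/2 = 13/2.
E[V | stage 2] = (2+8+11)/3 = 7.
E[V | stage 3] = (5+10+13)/3 = 28/3.
By the law of total expectation,
E[V] = (5/11)·(13/2) + (1/11)·(7) + (5/11)·(28/3) = 47/6.

47/6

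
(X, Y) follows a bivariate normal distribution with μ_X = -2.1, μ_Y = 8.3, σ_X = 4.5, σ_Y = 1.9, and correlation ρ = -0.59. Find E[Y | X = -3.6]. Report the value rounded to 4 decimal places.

For a bivariate normal, E[Y | X=x] = μ_Y + ρ·(σ_Y/σ_X)·(x − μ_X).
E[Y | X=-3.6] = 8.3 + (-0.59)·(1.9/4.5)·(-3.6 − (-2.1)) = 8.3 + (-0.24911)·(-1.5) = 8.6737.

8.6737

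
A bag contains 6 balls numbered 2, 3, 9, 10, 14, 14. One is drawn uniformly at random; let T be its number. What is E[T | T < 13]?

6

P(T < 13) = 2/3.
Σ over the event: 2·1/6 + 3·1/6 + 9·1/6 + 10·1/6 = 4.
E[T | T < 13] = (4) / (2/3) = 6.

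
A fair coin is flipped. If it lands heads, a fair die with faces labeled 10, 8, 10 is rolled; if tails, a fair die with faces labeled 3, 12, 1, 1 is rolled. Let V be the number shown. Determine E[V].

E[V | heads] = (10+8+10)/3 = 28/3.
E[V | tails] = (3+12+1+1)/4 = 17/4.
By the law of total expectation,
E[V] = (1/2)·(28/3) + (1/2)·(17/4) = 163/24.

163/24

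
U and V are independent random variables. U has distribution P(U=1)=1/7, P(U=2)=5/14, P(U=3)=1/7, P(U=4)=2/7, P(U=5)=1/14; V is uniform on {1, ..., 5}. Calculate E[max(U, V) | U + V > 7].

61/13

P(U + V > 7) = 13/70.
Summing max(U,V)·P(x,y) over outcomes with U + V > 7 gives 61/70.
E[max(U, V) | U + V > 7] = (61/70) / (13/70) = 61/13.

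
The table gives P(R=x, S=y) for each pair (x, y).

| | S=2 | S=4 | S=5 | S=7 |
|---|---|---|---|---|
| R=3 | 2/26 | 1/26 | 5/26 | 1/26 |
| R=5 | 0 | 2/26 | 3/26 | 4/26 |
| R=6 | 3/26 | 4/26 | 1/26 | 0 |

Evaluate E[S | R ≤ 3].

40/9

P(R ≤ 3) = 9/26.
Σ S·P over the event = 2·(2/26) + 4·(1/26) + 5·(5/26) + 7·(1/26) = 20/13.
E[S | R ≤ 3] = (20/13) / (9/26) = 40/9.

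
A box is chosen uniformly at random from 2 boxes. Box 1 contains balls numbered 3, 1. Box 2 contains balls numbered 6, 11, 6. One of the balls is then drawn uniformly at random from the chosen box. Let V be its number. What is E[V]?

29/6

E[V | box 1] = (3+1)/2 = 2.
E[V | box 2] = (6+11+6)/3 = 23/3.
By the law of total expectation,
E[V] = (1/2)·(2) + (1/2)·(23/3) = 29/6.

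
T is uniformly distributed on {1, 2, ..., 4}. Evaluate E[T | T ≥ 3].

7/2

Given T ≥ 3, T is equally likely to be any of {3, 4}.
E[T | T ≥ 3] = (3 + 4) / 2 = 7/2.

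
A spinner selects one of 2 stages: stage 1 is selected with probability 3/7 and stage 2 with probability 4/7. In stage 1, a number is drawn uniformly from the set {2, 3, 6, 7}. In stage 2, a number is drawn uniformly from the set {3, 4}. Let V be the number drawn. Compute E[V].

E[V | stage 1] = (2+3+6+7)/4 = 9/2.
E[V | stage 2] = (3+4)/2 = 7/2.
By the law of total expectation,
E[V] = (3/7)·(9/2) + (4/7)·(7/2) = 55/14.

55/14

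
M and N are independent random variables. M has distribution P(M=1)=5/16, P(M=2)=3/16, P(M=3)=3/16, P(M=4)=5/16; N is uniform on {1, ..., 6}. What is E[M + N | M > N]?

P(M > N) = 1/4.
Summing (M+N)·P(x,y) over outcomes with M > N gives 21/16.
E[M + N | M > N] = (21/16) / (1/4) = 21/4.

21/4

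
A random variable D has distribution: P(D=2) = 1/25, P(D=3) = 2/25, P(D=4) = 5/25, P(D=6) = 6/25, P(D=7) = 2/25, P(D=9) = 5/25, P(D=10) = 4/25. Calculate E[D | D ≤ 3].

P(D ≤ 3) = 3/25.
Σ over the event: 2·1/25 + 3·2/25 = 8/25.
E[D | D ≤ 3] = (8/25) / (3/25) = 8/3.

8/3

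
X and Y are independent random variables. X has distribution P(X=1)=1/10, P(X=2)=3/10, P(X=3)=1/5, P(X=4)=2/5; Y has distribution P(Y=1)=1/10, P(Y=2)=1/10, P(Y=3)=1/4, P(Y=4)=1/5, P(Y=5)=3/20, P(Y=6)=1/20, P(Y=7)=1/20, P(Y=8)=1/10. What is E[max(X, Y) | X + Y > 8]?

319/47

P(X + Y > 8) = 47/200.
Summing max(X,Y)·P(x,y) over outcomes with X + Y > 8 gives 319/200.
E[max(X, Y) | X + Y > 8] = (319/200) / (47/200) = 319/47.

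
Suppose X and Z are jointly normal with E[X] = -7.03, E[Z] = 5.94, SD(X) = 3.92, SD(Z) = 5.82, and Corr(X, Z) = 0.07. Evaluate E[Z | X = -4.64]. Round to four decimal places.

The regression of Z on X has slope ρ·σ_Z/σ_X and passes through (μ_X, μ_Z).
E[Z | X=-4.64] = 5.94 + (0.07)·(5.82/3.92)·(-4.64 − (-7.03)) = 5.94 + (0.10393)·(2.39) = 6.1884.

6.1884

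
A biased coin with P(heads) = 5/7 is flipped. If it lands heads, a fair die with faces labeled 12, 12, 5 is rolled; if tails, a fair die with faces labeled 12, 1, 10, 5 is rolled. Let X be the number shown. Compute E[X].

187/21

E[X | heads] = (12+12+5)/3 = 29/3.
E[X | tails] = (12+1+10+5)/4 = 7.
By the law of total expectation,
E[X] = (5/7)·(29/3) + (2/7)·(7) = 187/21.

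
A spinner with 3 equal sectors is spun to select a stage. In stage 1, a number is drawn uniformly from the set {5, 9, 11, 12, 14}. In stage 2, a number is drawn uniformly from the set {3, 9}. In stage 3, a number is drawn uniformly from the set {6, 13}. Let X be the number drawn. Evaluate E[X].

E[X | stage 1] = (5+9+11+12+14)/5 = 51/5.
E[X | stage 2] = (3+9)/2 = 6.
E[X | stage 3] = (6+13)/2 = 19/2.
E[X] = (1/3)·(51/5) + (1/3)·(6) + (1/3)·(19/2) = 257/30.

257/30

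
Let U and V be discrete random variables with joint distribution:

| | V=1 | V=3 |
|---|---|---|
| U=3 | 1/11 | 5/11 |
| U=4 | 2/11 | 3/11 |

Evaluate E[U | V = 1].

P(V = 1) = 3/11.
Σ U·P over the event = 3·(1/11) + 4·(2/11) = 1.
E[U | V = 1] = (1) / (3/11) = 11/3.

11/3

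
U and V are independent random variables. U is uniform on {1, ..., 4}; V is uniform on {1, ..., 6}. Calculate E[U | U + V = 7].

P(U + V = 7) = 1/6.
Summing U·P(x,y) over outcomes with U + V = 7 gives 5/12.
E[U | U + V = 7] = (5/12) / (1/6) = 5/2.

5/2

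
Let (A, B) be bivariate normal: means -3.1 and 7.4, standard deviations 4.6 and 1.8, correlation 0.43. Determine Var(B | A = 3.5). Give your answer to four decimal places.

Var(B | A=x) = (1 − ρ²)·σ_B².
Var(B | A=3.5) = (1.8)²·(1 − (0.43)²) = 3.24·0.8151 = 2.6409.

2.6409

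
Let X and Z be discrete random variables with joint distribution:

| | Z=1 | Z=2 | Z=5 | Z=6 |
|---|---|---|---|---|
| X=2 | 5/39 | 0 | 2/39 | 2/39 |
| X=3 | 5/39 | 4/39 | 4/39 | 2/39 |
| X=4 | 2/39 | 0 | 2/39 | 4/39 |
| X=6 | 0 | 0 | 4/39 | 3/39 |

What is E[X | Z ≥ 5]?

4

P(Z ≥ 5) = 23/39.
Σ X·P over the event = 2·(2/39) + 2·(2/39) + 3·(4/39) + 3·(2/39) + 4·(2/39) + 4·(4/39) + 6·(4/39) + 6·(3/39) = 92/39.
E[X | Z ≥ 5] = (92/39) / (23/39) = 4.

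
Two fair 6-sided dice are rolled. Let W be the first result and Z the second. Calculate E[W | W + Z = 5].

5/2

Outcomes with W + Z = 5: (1,4), (2,3), (3,2), (4,1), each with probability 1/36.
E[W | W + Z = 5] = (1 + 2 + 3 + 4) / 4 = 5/2.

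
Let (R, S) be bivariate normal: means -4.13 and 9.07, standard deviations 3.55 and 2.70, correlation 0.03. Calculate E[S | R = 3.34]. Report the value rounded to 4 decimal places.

9.2404

For a bivariate normal, E[S | R=x] = μ_S + ρ·(σ_S/σ_R)·(x − μ_R).
E[S | R=3.34] = 9.07 + (0.03)·(2.70/3.55)·(3.34 − (-4.13)) = 9.07 + (0.022817)·(7.47) = 9.2404.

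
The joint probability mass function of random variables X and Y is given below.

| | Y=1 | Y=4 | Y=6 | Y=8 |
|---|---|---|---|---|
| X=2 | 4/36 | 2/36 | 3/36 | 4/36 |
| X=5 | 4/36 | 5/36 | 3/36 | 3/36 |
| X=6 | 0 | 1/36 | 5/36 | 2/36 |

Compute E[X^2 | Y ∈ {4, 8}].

332/17

P(Y ∈ {4, 8}) = 17/36.
Σ X^2·P over the event = 4·(2/36) + 4·(4/36) + 25·(5/36) + 25·(3/36) + 36·(1/36) + 36·(2/36) = 83/9.
E[X^2 | Y ∈ {4, 8}] = (83/9) / (17/36) = 332/17.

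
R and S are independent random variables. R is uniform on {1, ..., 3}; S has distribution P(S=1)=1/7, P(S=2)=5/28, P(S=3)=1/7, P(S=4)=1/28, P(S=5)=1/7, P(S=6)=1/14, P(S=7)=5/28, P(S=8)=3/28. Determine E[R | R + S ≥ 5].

125/58

P(R + S ≥ 5) = 29/42.
Summing R·P(x,y) over outcomes with R + S ≥ 5 gives 125/84.
E[R | R + S ≥ 5] = (125/84) / (29/42) = 125/58.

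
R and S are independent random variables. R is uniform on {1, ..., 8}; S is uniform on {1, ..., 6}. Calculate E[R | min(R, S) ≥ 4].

P(min(R, S) ≥ 4) = 5/16.
Summing R·P(x,y) over outcomes with min(R, S) ≥ 4 gives 15/8.
E[R | min(R, S) ≥ 4] = (15/8) / (5/16) = 6.

6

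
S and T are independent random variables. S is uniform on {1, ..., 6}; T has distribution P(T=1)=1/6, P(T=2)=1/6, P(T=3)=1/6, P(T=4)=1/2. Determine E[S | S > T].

P(S > T) = 1/2.
Summing S·P(x,y) over outcomes with S > T gives 43/18.
E[S | S > T] = (43/18) / (1/2) = 43/9.

43/9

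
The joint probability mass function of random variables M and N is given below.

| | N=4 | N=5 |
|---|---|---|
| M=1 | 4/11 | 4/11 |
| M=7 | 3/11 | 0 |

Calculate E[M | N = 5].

P(N = 5) = 4/11.
Σ M·P over the event = 1·(4/11) = 4/11.
E[M | N = 5] = (4/11) / (4/11) = 1.

1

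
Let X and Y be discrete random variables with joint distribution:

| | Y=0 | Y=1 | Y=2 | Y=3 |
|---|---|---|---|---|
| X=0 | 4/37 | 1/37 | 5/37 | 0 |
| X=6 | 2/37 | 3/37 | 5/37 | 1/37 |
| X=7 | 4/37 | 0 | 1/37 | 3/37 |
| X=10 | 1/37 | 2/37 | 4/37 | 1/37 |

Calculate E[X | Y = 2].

P(Y = 2) = 15/37.
Σ X·P over the event = 0·(5/37) + 6·(5/37) + 7·(1/37) + 10·(4/37) = 77/37.
E[X | Y = 2] = (77/37) / (15/37) = 77/15.

77/15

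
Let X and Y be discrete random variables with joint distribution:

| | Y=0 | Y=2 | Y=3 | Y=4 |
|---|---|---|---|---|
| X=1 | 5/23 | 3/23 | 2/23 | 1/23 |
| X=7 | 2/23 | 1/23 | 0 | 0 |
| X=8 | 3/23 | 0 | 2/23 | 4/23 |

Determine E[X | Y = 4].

33/5

P(Y = 4) = 5/23.
Σ X·P over the event = 1·(1/23) + 8·(4/23) = 33/23.
E[X | Y = 4] = (33/23) / (5/23) = 33/5.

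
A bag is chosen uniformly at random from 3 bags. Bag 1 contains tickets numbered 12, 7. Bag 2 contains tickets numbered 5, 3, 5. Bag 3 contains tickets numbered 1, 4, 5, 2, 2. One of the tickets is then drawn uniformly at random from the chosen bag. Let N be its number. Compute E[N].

E[N | bag 1] = (12+7)/2 = 19/2.
E[N | bag 2] = (5+3+5)/3 = 13/3.
E[N | bag 3] = (1+4+5+2+2)/5 = 14/5.
E[N] = (1/3)·(19/2) + (1/3)·(13/3) + (1/3)·(14/5) = 499/90.

499/90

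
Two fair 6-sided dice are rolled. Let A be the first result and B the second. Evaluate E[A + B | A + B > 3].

P(A + B > 3) = 11/12.
Summing (A+B)·P(x,y) over outcomes with A + B > 3 gives 61/9.
E[A + B | A + B > 3] = (61/9) / (11/12) = 244/33.

244/33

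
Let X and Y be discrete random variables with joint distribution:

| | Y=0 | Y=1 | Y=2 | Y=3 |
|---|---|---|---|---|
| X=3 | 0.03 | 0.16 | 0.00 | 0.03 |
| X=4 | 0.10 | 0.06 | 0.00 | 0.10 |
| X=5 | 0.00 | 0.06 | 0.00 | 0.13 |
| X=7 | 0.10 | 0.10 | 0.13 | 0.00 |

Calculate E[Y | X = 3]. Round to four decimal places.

1.1364

P(X = 3) = 0.22.
Σ Y·P over the event = 0·(0.03) + 1·(0.16) + 3·(0.03) = 0.25.
E[Y | X = 3] = (0.25) / (0.22) = 1.1364.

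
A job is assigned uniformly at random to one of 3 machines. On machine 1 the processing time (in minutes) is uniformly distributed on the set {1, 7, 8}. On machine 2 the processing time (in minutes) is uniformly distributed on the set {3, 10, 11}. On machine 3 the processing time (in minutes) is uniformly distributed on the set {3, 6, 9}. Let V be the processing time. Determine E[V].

58/9

E[V | machine 1] = (1+7+8)/3 = 16/3.
E[V | machine 2] = (3+10+11)/3 = 8.
E[V | machine 3] = (3+6+9)/3 = 6.
By the law of total expectation,
E[V] = (1/3)·(16/3) + (1/3)·(8) + (1/3)·(6) = 58/9.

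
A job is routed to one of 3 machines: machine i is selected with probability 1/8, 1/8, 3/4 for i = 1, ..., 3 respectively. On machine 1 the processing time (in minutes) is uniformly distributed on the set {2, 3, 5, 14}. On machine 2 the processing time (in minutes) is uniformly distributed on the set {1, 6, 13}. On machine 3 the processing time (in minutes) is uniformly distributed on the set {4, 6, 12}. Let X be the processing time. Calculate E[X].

85/12

E[X | machine 1] = (2+3+5+14)/4 = 6.
E[X | machine 2] = (1+6+13)/3 = 20/3.
E[X | machine 3] = (4+6+12)/3 = 22/3.
E[X] = (1/8)·(6) + (1/8)·(20/3) + (3/4)·(22/3) = 85/12.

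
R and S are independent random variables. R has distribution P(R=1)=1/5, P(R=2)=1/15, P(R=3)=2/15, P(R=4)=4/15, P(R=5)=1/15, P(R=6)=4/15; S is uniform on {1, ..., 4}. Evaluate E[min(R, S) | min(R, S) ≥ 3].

75/22

P(min(R, S) ≥ 3) = 11/30.
Summing min(R,S)·P(x,y) over outcomes with min(R, S) ≥ 3 gives 5/4.
E[min(R, S) | min(R, S) ≥ 3] = (5/4) / (11/30) = 75/22.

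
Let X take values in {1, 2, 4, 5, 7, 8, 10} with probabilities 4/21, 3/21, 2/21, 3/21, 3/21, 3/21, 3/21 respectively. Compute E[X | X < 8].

18/5

P(X < 8) = 5/7.
Σ over the event: 1·4/21 + 2·1/7 + 4·2/21 + 5·1/7 + 7·1/7 = 18/7.
E[X | X < 8] = (18/7) / (5/7) = 18/5.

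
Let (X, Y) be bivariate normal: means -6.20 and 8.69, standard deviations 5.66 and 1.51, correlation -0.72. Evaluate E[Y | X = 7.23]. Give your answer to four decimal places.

6.1103

For a bivariate normal, E[Y | X=x] = μ_Y + ρ·(σ_Y/σ_X)·(x − μ_X).
E[Y | X=7.23] = 8.69 + (-0.72)·(1.51/5.66)·(7.23 − (-6.20)) = 8.69 + (-0.192085)·(13.43) = 6.1103.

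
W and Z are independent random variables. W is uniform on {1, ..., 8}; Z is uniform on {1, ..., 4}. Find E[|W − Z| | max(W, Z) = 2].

2/3

P(max(W, Z) = 2) = 3/32.
Summing |W−Z|·P(x,y) over outcomes with max(W, Z) = 2 gives 1/16.
E[|W − Z| | max(W, Z) = 2] = (1/16) / (3/32) = 2/3.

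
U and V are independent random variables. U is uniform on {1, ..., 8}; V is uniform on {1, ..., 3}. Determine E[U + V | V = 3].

Outcomes with V = 3: (1,3), (2,3), (3,3), (4,3), (5,3), (6,3), (7,3), (8,3), each with probability 1/24.
E[U + V | V = 3] = (4 + 5 + 6 + 7 + 8 + 9 + 10 + 11) / 8 = 15/2.

15/2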